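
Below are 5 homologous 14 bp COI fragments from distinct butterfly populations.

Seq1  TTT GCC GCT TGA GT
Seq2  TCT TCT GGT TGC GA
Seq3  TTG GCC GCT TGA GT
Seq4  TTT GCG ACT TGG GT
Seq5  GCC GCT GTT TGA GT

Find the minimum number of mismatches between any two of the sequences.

1

Pairwise Hamming distances:
  Seq1 vs Seq2: 6
  Seq1 vs Seq3: 1
  Seq1 vs Seq4: 3
  Seq1 vs Seq5: 5
  Seq2 vs Seq3: 7
  Seq2 vs Seq4: 7
  Seq2 vs Seq5: 6
  Seq3 vs Seq4: 4
  Seq3 vs Seq5: 5
  Seq4 vs Seq5: 7
The smallest is 1, between Seq1 and Seq3.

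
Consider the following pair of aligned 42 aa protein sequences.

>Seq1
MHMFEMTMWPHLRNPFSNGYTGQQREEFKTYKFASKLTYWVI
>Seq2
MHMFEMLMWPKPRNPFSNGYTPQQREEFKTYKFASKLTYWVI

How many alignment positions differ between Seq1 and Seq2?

4

The sequences differ at positions 7 (T/L), 11 (H/K), 12 (L/P), 22 (G/P).
That gives 4 mismatches out of 42 aligned sites, so the Hamming distance is 4.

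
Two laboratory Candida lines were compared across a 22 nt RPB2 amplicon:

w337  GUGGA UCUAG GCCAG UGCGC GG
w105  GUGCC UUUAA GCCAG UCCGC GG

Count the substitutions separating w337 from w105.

Mismatches occur at site 4 (G→C), site 5 (A→C), site 7 (C→U), site 10 (G→A), site 17 (G→C).
That gives 5 mismatches out of 22 aligned sites, so the Hamming distance is 5.

5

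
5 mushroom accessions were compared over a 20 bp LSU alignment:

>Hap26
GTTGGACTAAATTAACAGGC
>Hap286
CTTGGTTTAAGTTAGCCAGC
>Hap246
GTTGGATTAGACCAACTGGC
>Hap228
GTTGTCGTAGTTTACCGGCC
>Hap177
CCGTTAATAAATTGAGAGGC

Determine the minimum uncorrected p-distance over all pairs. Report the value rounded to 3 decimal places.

Pairwise Hamming distances:
  Hap26 vs Hap286: 7
  Hap26 vs Hap246: 5
  Hap26 vs Hap228: 8
  Hap26 vs Hap177: 8
  Hap286 vs Hap246: 9
  Hap286 vs Hap228: 10
  Hap286 vs Hap177: 12
  Hap246 vs Hap228: 9
  Hap246 vs Hap177: 12
  Hap228 vs Hap177: 13
The smallest is 5 mismatches, between Hap26 and Hap246; p = 5/20 = 0.250.

0.250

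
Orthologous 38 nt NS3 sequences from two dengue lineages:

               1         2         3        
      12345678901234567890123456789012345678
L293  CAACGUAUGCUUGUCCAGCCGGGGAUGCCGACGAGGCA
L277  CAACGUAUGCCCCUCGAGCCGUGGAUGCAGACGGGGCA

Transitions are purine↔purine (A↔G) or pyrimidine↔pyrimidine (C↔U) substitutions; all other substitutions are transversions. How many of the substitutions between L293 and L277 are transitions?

3

Differing sites — 11:U/C (Ti); 12:U/C (Ti); 13:G/C (Tv); 16:C/G (Tv); 22:G/U (Tv); 29:C/A (Tv); 34:A/G (Ti).
Of the 7 differences, 3 transitions and 4 transversions, so the answer is 3.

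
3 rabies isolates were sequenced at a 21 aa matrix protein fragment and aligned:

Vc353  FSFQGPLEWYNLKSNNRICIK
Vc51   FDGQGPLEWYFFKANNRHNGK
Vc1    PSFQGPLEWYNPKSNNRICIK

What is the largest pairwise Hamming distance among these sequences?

9

Pairwise Hamming distances:
  Vc353 vs Vc51: 8
  Vc353 vs Vc1: 2
  Vc51 vs Vc1: 9
The largest is 9, between Vc51 and Vc1.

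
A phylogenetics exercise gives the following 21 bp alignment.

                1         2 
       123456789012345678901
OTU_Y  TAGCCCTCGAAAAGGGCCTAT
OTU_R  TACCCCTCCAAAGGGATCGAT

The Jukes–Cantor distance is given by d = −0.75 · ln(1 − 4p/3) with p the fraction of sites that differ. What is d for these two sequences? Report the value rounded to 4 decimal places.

0.3597

Differing sites — 3:G/C; 9:G/C; 13:A/G; 16:G/A; 17:C/T; 19:T/G.
p = 6/21 = 0.285714.
d = −0.75 · ln(1 − (4/3)·0.285714) = −0.75 · ln(0.619048) = −0.75 · (-0.479572) = 0.3597.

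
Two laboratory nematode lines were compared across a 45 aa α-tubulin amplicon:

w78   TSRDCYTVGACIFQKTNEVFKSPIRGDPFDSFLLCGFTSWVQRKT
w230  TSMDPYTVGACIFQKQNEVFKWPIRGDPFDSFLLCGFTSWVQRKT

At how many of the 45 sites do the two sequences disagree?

4

Mismatches occur at site 3 (R/M), site 5 (C/P), site 16 (T/Q), site 22 (S/W).
That gives 4 mismatches out of 45 aligned sites, so the Hamming distance is 4.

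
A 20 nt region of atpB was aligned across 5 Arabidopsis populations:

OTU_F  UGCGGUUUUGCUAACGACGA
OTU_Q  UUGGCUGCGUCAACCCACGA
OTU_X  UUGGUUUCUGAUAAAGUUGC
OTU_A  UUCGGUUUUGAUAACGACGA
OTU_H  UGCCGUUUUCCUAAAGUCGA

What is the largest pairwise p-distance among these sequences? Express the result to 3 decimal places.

Pairwise Hamming distances:
  OTU_F vs OTU_Q: 10
  OTU_F vs OTU_X: 9
  OTU_F vs OTU_A: 2
  OTU_F vs OTU_H: 4
  OTU_Q vs OTU_X: 12
  OTU_Q vs OTU_A: 10
  OTU_Q vs OTU_H: 13
  OTU_X vs OTU_A: 7
  OTU_X vs OTU_H: 9
  OTU_A vs OTU_H: 6
The largest is 13 mismatches, between OTU_Q and OTU_H; p = 13/20 = 0.650.

0.650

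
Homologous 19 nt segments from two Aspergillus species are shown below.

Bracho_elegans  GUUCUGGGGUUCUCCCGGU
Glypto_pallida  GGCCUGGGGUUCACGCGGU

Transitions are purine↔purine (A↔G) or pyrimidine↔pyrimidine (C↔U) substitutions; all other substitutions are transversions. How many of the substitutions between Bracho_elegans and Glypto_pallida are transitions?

1

The sequences differ at positions 2 (U/G, transversion), 3 (U/C, transition), 13 (U/A, transversion), 15 (C/G, transversion).
Of the 4 differences, 1 transition and 3 transversions, so the answer is 1.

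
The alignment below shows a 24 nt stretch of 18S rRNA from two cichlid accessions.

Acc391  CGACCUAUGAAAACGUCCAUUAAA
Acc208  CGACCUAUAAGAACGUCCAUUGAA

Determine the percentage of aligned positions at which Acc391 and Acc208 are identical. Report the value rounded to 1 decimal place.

87.5%

Differing sites — 9:G/A; 11:A/G; 22:A/G.
21 of the 24 sites match, so the percent identity is 21/24 × 100 = 87.5%.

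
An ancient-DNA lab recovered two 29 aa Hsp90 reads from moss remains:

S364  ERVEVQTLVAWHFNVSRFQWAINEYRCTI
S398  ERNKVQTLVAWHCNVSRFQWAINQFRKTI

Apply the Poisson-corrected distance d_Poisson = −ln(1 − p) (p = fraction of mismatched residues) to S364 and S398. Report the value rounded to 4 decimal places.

Differing sites — 3:V/N; 4:E/K; 13:F/C; 24:E/Q; 25:Y/F; 27:C/K.
p = 6/29 = 0.206897.
d = −ln(1 − 0.206897) = −ln(0.793103) = 0.2318.

0.2318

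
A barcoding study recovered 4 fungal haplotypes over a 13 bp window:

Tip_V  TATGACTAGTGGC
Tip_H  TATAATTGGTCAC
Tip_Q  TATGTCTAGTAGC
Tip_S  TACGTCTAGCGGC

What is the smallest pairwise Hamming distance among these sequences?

2

Pairwise Hamming distances:
  Tip_V vs Tip_H: 5
  Tip_V vs Tip_Q: 2
  Tip_V vs Tip_S: 3
  Tip_H vs Tip_Q: 6
  Tip_H vs Tip_S: 8
  Tip_Q vs Tip_S: 3
The smallest is 2, between Tip_V and Tip_Q.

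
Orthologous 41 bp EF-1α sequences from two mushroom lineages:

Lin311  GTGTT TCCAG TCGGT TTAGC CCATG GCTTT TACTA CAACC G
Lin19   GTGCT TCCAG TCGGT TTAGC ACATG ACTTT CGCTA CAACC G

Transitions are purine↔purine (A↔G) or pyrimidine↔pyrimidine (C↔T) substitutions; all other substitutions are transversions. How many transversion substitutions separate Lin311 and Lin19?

Mismatches occur at site 4 (T/C, transition), site 21 (C/A, transversion), site 26 (G/A, transition), site 31 (T/C, transition), site 32 (A/G, transition).
Of the 5 differences, 4 transitions and 1 transversion, so the answer is 1.

1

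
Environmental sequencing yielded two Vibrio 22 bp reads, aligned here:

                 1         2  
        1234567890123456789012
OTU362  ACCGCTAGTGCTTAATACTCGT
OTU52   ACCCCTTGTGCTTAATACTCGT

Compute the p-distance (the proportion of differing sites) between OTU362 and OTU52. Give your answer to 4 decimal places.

0.0909

Differing sites — 4:G/C; 7:A/T.
There are 2 differences over 22 sites, so p = 2/22 = 0.0909.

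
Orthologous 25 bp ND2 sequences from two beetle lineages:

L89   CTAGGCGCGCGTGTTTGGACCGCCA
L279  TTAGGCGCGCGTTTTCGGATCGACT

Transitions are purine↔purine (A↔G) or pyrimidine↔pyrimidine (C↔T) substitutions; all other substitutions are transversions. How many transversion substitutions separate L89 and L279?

Mismatches occur at site 1 (C/T, transition), site 13 (G/T, transversion), site 16 (T/C, transition), site 20 (C/T, transition), site 23 (C/A, transversion), site 25 (A/T, transversion).
Of the 6 differences, 3 transitions and 3 transversions, so the answer is 3.

3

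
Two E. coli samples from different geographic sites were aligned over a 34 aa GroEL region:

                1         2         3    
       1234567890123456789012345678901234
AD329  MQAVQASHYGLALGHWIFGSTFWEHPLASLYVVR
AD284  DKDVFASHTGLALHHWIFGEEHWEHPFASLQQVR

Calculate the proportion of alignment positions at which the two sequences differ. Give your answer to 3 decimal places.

The sequences differ at positions 1 (M/D), 2 (Q/K), 3 (A/D), 5 (Q/F), 9 (Y/T), 14 (G/H), 20 (S/E), 21 (T/E), 22 (F/H), 27 (L/F), 31 (Y/Q), 32 (V/Q).
There are 12 differences over 34 sites, so p = 12/34 = 0.353.

0.353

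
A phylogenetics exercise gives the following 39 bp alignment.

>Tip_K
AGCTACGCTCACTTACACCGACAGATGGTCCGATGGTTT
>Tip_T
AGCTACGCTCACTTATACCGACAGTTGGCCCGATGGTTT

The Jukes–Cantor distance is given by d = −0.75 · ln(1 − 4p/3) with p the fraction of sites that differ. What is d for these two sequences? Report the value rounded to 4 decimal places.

0.0812

Differing sites — 16:C/T; 25:A/T; 29:T/C.
p = 3/39 = 0.076923.
d = −0.75 · ln(1 − (4/3)·0.076923) = −0.75 · ln(0.897436) = −0.75 · (-0.108213) = 0.0812.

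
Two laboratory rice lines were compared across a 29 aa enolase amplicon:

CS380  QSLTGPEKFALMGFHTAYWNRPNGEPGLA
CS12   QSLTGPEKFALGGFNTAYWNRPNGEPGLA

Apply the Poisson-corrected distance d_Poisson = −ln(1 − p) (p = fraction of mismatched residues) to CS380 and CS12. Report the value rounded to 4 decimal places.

Differing sites — 12:M/G; 15:H/N.
p = 2/29 = 0.068966.
d = −ln(1 − 0.068966) = −ln(0.931034) = 0.0715.

0.0715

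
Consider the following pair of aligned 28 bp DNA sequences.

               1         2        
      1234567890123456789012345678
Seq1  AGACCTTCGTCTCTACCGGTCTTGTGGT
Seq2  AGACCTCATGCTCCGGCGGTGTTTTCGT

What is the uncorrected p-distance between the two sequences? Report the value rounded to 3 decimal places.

0.357

Differing sites — 7:T/C; 8:C/A; 9:G/T; 10:T/G; 14:T/C; 15:A/G; 16:C/G; 21:C/G; 24:G/T; 26:G/C.
There are 10 differences over 28 sites, so p = 10/28 = 0.357.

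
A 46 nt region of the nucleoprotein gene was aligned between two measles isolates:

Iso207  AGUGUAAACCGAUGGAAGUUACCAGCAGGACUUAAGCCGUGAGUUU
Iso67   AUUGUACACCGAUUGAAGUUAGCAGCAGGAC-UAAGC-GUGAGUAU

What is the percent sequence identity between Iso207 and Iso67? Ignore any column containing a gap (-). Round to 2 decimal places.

Excluding the 2 gap columns leaves 44 comparable sites.
The sequences differ at positions 2 (G/U), 7 (A/C), 14 (G/U), 22 (C/G), 45 (U/A).
39 of the 44 comparable sites match, so the percent identity is 39/44 × 100 = 88.64%.

88.64%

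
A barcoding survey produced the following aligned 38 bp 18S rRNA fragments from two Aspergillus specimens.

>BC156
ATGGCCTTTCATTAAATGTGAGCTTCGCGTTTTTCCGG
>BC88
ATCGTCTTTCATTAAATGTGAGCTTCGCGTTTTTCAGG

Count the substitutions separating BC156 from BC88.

The sequences differ at positions 3 (G/C), 5 (C/T), 36 (C/A).
That gives 3 mismatches out of 38 aligned sites, so the Hamming distance is 3.

3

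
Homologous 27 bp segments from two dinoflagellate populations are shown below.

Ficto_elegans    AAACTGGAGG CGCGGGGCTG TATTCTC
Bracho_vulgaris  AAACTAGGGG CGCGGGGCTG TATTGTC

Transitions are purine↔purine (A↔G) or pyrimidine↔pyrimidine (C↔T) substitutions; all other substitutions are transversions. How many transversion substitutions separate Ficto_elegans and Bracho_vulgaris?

Differing sites — 6:G/A (Ti); 8:A/G (Ti); 25:C/G (Tv).
Of the 3 differences, 2 transitions and 1 transversion, so the answer is 1.

1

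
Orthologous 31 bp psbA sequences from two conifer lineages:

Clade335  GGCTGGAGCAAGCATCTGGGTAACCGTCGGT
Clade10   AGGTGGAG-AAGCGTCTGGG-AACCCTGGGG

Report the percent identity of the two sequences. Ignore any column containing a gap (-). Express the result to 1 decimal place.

79.3%

Excluding the 2 gap columns leaves 29 comparable sites.
Differing sites — 1:G/A; 3:C/G; 14:A/G; 26:G/C; 28:C/G; 31:T/G.
23 of the 29 comparable sites match, so the percent identity is 23/29 × 100 = 79.3%.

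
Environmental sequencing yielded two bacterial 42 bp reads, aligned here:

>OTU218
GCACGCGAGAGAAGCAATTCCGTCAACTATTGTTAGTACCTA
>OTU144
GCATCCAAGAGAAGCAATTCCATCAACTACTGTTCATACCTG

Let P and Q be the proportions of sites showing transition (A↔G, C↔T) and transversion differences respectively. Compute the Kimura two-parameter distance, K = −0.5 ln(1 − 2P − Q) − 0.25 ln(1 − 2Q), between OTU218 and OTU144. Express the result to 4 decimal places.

Differing sites — 4:C/T (Ti); 5:G/C (Tv); 7:G/A (Ti); 22:G/A (Ti); 30:T/C (Ti); 35:A/C (Tv); 36:G/A (Ti); 42:A/G (Ti).
Of the 8 differences, 6 transitions and 2 transversions over 42 sites: P = 6/42 = 0.142857, Q = 2/42 = 0.047619.
d = −0.5·ln(0.666667) − 0.25·ln(0.904762) = −0.5·(-0.405465) − 0.25·(-0.100083) = 0.2278.

0.2278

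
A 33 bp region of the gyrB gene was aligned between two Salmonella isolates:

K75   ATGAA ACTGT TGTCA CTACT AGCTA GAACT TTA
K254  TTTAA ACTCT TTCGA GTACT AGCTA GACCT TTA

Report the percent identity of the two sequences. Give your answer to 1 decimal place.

Differing sites — 1:A/T; 3:G/T; 9:G/C; 12:G/T; 13:T/C; 14:C/G; 16:C/G; 28:A/C.
25 of the 33 sites match, so the percent identity is 25/33 × 100 = 75.8%.

75.8%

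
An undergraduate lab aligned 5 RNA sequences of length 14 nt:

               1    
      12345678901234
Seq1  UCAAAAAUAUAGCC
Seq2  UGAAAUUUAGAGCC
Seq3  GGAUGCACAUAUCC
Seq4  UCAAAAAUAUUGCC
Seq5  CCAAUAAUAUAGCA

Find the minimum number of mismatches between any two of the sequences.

Pairwise Hamming distances:
  Seq1 vs Seq2: 4
  Seq1 vs Seq3: 7
  Seq1 vs Seq4: 1
  Seq1 vs Seq5: 3
  Seq2 vs Seq3: 8
  Seq2 vs Seq4: 5
  Seq2 vs Seq5: 7
  Seq3 vs Seq4: 8
  Seq3 vs Seq5: 8
  Seq4 vs Seq5: 4
The smallest is 1, between Seq1 and Seq4.

1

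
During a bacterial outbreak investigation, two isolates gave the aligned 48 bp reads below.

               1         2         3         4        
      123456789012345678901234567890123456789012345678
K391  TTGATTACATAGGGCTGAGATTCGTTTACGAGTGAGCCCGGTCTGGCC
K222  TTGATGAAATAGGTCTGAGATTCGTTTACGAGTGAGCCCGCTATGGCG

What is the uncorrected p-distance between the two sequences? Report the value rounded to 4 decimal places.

0.1250

Mismatches occur at site 6 (T/G), site 8 (C/A), site 14 (G/T), site 41 (G/C), site 43 (C/A), site 48 (C/G).
There are 6 differences over 48 sites, so p = 6/48 = 0.1250.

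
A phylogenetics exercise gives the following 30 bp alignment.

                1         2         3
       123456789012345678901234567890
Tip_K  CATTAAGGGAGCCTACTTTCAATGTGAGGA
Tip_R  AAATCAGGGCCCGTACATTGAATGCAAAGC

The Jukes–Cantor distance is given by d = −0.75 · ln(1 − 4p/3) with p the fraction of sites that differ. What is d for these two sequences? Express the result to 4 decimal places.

The sequences differ at positions 1 (C/A), 3 (T/A), 5 (A/C), 10 (A/C), 11 (G/C), 13 (C/G), 17 (T/A), 20 (C/G), 25 (T/C), 26 (G/A), 28 (G/A), 30 (A/C).
p = 12/30 = 0.400000.
d = −0.75 · ln(1 − (4/3)·0.400000) = −0.75 · ln(0.466667) = −0.75 · (-0.762139) = 0.5716.

0.5716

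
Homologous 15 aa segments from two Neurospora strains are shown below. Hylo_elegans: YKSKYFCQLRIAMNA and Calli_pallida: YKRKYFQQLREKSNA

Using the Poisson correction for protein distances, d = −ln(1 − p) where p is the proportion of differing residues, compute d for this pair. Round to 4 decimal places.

Differing sites — 3:S/R; 7:C/Q; 11:I/E; 12:A/K; 13:M/S.
p = 5/15 = 0.333333.
d = −ln(1 − 0.333333) = −ln(0.666667) = 0.4055.

0.4055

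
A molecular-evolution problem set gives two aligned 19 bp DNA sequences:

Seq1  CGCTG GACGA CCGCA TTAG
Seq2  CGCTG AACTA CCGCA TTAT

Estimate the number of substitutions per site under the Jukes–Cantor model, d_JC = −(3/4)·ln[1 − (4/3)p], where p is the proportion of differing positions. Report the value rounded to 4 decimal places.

0.1773

The sequences differ at positions 6 (G/A), 9 (G/T), 19 (G/T).
p = 3/19 = 0.157895.
d = −0.75 · ln(1 − (4/3)·0.157895) = −0.75 · ln(0.789473) = −0.75 · (-0.236390) = 0.1773.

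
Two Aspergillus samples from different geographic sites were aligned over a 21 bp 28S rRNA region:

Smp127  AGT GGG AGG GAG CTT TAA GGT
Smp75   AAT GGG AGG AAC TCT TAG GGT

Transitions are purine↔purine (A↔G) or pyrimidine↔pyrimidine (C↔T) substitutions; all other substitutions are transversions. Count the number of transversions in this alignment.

Mismatches occur at site 2 (G→A, transition), site 10 (G→A, transition), site 12 (G→C, transversion), site 13 (C→T, transition), site 14 (T→C, transition), site 18 (A→G, transition).
Of the 6 differences, 5 transitions and 1 transversion, so the answer is 1.

1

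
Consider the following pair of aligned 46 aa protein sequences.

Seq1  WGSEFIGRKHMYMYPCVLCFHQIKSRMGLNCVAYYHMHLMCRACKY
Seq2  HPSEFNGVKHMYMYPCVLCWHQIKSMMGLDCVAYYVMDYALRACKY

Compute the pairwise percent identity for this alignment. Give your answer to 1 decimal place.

The sequences differ at positions 1 (W/H), 2 (G/P), 6 (I/N), 8 (R/V), 20 (F/W), 26 (R/M), 30 (N/D), 36 (H/V), 38 (H/D), 39 (L/Y), 40 (M/A), 41 (C/L).
34 of the 46 sites match, so the percent identity is 34/46 × 100 = 73.9%.

73.9%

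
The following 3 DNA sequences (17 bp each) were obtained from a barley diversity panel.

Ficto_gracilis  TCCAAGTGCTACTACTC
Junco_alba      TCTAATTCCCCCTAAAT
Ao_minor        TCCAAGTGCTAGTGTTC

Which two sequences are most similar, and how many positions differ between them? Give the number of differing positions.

Pairwise Hamming distances:
  Ficto_gracilis vs Junco_alba: 8
  Ficto_gracilis vs Ao_minor: 3
  Junco_alba vs Ao_minor: 10
The smallest is 3, between Ficto_gracilis and Ao_minor.

3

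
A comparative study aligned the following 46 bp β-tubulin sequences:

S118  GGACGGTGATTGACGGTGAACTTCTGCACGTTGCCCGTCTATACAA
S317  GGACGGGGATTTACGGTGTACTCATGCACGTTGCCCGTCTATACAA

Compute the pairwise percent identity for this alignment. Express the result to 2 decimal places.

89.13%

The sequences differ at positions 7 (T/G), 12 (G/T), 19 (A/T), 23 (T/C), 24 (C/A).
41 of the 46 sites match, so the percent identity is 41/46 × 100 = 89.13%.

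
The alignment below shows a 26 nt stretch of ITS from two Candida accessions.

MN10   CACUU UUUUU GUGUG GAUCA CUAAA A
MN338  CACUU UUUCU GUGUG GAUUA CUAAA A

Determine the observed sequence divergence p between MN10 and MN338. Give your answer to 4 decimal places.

0.0769

Differing sites — 9:U/C; 19:C/U.
There are 2 differences over 26 sites, so p = 2/26 = 0.0769.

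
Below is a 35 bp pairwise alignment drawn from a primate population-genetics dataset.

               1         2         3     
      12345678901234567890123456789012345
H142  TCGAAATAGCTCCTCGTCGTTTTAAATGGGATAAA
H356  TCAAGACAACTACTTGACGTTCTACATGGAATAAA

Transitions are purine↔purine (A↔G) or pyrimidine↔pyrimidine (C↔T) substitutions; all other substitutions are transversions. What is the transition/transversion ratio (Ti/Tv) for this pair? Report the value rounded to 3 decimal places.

2.333

Mismatches occur at site 3 (G/A, transition), site 5 (A/G, transition), site 7 (T/C, transition), site 9 (G/A, transition), site 12 (C/A, transversion), site 15 (C/T, transition), site 17 (T/A, transversion), site 22 (T/C, transition), site 25 (A/C, transversion), site 30 (G/A, transition).
Of the 10 differences, 7 transitions and 3 transversions, so Ti/Tv = 7/3 = 2.333.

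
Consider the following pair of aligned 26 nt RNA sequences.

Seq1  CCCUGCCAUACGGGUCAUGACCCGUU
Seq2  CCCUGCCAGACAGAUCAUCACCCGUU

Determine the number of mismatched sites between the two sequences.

4

Mismatches occur at site 9 (U/G), site 12 (G/A), site 14 (G/A), site 19 (G/C).
That gives 4 mismatches out of 26 aligned sites, so the Hamming distance is 4.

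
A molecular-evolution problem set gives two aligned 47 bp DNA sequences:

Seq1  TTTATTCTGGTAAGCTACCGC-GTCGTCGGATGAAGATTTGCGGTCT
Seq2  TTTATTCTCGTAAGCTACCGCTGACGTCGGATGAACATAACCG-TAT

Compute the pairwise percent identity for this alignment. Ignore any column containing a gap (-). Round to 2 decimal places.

84.44%

Excluding the 2 gap columns leaves 45 comparable sites.
The sequences differ at positions 9 (G/C), 24 (T/A), 36 (G/C), 39 (T/A), 40 (T/A), 41 (G/C), 46 (C/A).
38 of the 45 comparable sites match, so the percent identity is 38/45 × 100 = 84.44%.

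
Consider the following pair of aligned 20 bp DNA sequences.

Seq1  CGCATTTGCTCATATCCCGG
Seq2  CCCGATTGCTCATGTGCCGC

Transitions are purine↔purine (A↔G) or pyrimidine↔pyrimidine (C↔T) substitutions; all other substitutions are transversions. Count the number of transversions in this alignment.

4

Differing sites — 2:G/C (Tv); 4:A/G (Ti); 5:T/A (Tv); 14:A/G (Ti); 16:C/G (Tv); 20:G/C (Tv).
Of the 6 differences, 2 transitions and 4 transversions, so the answer is 4.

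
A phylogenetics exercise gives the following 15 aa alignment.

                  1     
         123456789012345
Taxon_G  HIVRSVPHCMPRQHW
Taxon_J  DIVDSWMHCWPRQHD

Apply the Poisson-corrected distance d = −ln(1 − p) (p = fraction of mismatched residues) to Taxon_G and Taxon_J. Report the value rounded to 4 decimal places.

The sequences differ at positions 1 (H/D), 4 (R/D), 6 (V/W), 7 (P/M), 10 (M/W), 15 (W/D).
p = 6/15 = 0.400000.
d = −ln(1 − 0.400000) = −ln(0.600000) = 0.5108.

0.5108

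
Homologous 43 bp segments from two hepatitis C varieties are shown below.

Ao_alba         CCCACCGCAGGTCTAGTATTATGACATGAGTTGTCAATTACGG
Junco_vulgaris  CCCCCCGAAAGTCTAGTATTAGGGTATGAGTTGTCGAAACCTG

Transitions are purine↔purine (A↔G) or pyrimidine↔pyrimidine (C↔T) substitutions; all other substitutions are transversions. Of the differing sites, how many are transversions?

The sequences differ at positions 4 (A/C, transversion), 8 (C/A, transversion), 10 (G/A, transition), 22 (T/G, transversion), 24 (A/G, transition), 25 (C/T, transition), 36 (A/G, transition), 38 (T/A, transversion), 39 (T/A, transversion), 40 (A/C, transversion), 42 (G/T, transversion).
Of the 11 differences, 4 transitions and 7 transversions, so the answer is 7.

7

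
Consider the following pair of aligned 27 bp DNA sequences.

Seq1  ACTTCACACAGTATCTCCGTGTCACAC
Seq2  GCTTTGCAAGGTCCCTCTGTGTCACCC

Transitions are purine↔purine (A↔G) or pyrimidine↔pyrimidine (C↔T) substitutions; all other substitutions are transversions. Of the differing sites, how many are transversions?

3

Differing sites — 1:A/G (Ti); 5:C/T (Ti); 6:A/G (Ti); 9:C/A (Tv); 10:A/G (Ti); 13:A/C (Tv); 14:T/C (Ti); 18:C/T (Ti); 26:A/C (Tv).
Of the 9 differences, 6 transitions and 3 transversions, so the answer is 3.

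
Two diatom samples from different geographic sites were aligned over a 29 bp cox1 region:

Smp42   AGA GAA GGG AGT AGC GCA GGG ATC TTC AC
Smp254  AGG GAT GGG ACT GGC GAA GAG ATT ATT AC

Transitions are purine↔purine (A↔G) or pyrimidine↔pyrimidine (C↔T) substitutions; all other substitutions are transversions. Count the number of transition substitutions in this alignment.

The sequences differ at positions 3 (A/G, transition), 6 (A/T, transversion), 11 (G/C, transversion), 13 (A/G, transition), 17 (C/A, transversion), 20 (G/A, transition), 24 (C/T, transition), 25 (T/A, transversion), 27 (C/T, transition).
Of the 9 differences, 5 transitions and 4 transversions, so the answer is 5.

5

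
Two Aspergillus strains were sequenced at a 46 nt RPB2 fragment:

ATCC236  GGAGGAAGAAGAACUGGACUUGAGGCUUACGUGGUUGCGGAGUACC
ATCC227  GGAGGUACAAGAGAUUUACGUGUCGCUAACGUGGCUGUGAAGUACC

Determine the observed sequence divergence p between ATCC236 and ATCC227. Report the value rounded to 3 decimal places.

0.283

Mismatches occur at site 6 (A/U), site 8 (G/C), site 13 (A/G), site 14 (C/A), site 16 (G/U), site 17 (G/U), site 20 (U/G), site 23 (A/U), site 24 (G/C), site 28 (U/A), site 35 (U/C), site 38 (C/U), site 40 (G/A).
There are 13 differences over 46 sites, so p = 13/46 = 0.283.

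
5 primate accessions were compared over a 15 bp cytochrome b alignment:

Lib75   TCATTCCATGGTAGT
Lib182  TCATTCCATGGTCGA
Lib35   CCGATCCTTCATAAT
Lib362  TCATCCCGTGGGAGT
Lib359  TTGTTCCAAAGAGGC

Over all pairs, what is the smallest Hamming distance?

2

Pairwise Hamming distances:
  Lib75 vs Lib182: 2
  Lib75 vs Lib35: 7
  Lib75 vs Lib362: 3
  Lib75 vs Lib359: 7
  Lib182 vs Lib35: 9
  Lib182 vs Lib362: 5
  Lib182 vs Lib359: 7
  Lib35 vs Lib362: 9
  Lib35 vs Lib359: 11
  Lib362 vs Lib359: 9
The smallest is 2, between Lib75 and Lib182.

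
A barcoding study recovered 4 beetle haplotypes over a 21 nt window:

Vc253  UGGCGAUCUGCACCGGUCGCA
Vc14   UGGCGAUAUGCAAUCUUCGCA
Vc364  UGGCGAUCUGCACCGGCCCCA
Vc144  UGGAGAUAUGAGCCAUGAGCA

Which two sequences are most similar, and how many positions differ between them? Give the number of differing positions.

2

Pairwise Hamming distances:
  Vc253 vs Vc14: 5
  Vc253 vs Vc364: 2
  Vc253 vs Vc144: 8
  Vc14 vs Vc364: 7
  Vc14 vs Vc144: 8
  Vc364 vs Vc144: 9
The smallest is 2, between Vc253 and Vc364.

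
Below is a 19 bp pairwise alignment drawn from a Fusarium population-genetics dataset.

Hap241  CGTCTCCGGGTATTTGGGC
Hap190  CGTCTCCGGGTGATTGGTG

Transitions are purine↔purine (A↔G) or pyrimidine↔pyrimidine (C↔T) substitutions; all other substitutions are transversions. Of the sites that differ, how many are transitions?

1

The sequences differ at positions 12 (A/G, transition), 13 (T/A, transversion), 18 (G/T, transversion), 19 (C/G, transversion).
Of the 4 differences, 1 transition and 3 transversions, so the answer is 1.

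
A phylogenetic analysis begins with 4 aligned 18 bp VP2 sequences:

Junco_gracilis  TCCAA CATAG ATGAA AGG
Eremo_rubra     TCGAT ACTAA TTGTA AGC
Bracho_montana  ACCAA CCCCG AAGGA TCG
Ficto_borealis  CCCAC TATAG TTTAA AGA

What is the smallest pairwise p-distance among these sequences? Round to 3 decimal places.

Pairwise Hamming distances:
  Junco_gracilis vs Eremo_rubra: 8
  Junco_gracilis vs Bracho_montana: 8
  Junco_gracilis vs Ficto_borealis: 6
  Eremo_rubra vs Bracho_montana: 13
  Eremo_rubra vs Ficto_borealis: 9
  Bracho_montana vs Ficto_borealis: 13
The smallest is 6 mismatches, between Junco_gracilis and Ficto_borealis; p = 6/18 = 0.333.

0.333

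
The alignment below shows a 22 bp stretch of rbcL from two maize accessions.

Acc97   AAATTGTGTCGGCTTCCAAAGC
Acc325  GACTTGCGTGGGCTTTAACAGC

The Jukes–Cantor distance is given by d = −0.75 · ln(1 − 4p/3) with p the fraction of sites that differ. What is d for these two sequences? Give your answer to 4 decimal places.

0.4141

Mismatches occur at site 1 (A/G), site 3 (A/C), site 7 (T/C), site 10 (C/G), site 16 (C/T), site 17 (C/A), site 19 (A/C).
p = 7/22 = 0.318182.
d = −0.75 · ln(1 − (4/3)·0.318182) = −0.75 · ln(0.575757) = −0.75 · (-0.552070) = 0.4141.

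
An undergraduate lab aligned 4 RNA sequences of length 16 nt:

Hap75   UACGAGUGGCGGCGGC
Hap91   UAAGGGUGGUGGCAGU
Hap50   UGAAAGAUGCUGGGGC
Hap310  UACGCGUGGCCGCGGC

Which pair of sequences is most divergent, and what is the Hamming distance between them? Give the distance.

Pairwise Hamming distances:
  Hap75 vs Hap91: 5
  Hap75 vs Hap50: 7
  Hap75 vs Hap310: 2
  Hap91 vs Hap50: 10
  Hap91 vs Hap310: 6
  Hap50 vs Hap310: 8
The largest is 10, between Hap91 and Hap50.

10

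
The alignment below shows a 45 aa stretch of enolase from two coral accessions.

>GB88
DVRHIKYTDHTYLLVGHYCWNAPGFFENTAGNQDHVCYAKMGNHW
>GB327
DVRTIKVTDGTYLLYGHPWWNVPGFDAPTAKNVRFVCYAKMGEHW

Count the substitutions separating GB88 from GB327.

The sequences differ at positions 4 (H/T), 7 (Y/V), 10 (H/G), 15 (V/Y), 18 (Y/P), 19 (C/W), 22 (A/V), 26 (F/D), 27 (E/A), 28 (N/P), 31 (G/K), 33 (Q/V), 34 (D/R), 35 (H/F), 43 (N/E).
That gives 15 mismatches out of 45 aligned sites, so the Hamming distance is 15.

15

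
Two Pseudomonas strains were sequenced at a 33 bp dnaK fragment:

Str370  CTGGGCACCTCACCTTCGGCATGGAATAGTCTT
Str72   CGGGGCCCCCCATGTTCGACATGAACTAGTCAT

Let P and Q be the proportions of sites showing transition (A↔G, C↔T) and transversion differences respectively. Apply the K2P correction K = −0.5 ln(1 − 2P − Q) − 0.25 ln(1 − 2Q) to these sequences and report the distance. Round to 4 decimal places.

0.3406

The sequences differ at positions 2 (T/G, transversion), 7 (A/C, transversion), 10 (T/C, transition), 13 (C/T, transition), 14 (C/G, transversion), 19 (G/A, transition), 24 (G/A, transition), 26 (A/C, transversion), 32 (T/A, transversion).
Of the 9 differences, 4 transitions and 5 transversions over 33 sites: P = 4/33 = 0.121212, Q = 5/33 = 0.151515.
d = −0.5·ln(0.606061) − 0.25·ln(0.696970) = −0.5·(-0.500775) − 0.25·(-0.361013) = 0.3406.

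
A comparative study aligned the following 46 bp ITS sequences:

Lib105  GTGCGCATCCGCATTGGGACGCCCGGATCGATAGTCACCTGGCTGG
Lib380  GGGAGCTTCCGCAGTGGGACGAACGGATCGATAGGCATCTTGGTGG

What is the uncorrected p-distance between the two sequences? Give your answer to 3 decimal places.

0.217

The sequences differ at positions 2 (T/G), 4 (C/A), 7 (A/T), 14 (T/G), 22 (C/A), 23 (C/A), 35 (T/G), 38 (C/T), 41 (G/T), 43 (C/G).
There are 10 differences over 46 sites, so p = 10/46 = 0.217.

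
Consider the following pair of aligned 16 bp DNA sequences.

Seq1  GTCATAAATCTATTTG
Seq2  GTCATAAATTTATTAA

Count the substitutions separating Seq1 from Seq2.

The sequences differ at positions 10 (C/T), 15 (T/A), 16 (G/A).
That gives 3 mismatches out of 16 aligned sites, so the Hamming distance is 3.

3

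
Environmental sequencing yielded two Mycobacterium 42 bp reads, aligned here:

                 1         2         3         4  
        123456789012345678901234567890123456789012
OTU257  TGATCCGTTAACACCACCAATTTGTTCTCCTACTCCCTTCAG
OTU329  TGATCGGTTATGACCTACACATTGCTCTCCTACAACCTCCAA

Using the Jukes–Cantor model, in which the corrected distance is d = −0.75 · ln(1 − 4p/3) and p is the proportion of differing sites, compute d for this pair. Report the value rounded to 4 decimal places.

Mismatches occur at site 6 (C/G), site 11 (A/T), site 12 (C/G), site 16 (A/T), site 17 (C/A), site 20 (A/C), site 21 (T/A), site 25 (T/C), site 34 (T/A), site 35 (C/A), site 39 (T/C), site 42 (G/A).
p = 12/42 = 0.285714.
d = −0.75 · ln(1 − (4/3)·0.285714) = −0.75 · ln(0.619048) = −0.75 · (-0.479572) = 0.3597.

0.3597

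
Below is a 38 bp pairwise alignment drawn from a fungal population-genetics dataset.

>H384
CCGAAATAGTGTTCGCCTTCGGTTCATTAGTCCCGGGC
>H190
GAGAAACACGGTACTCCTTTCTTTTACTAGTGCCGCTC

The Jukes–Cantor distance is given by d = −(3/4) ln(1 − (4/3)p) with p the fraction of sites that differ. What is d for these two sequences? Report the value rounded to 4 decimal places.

0.5604

The sequences differ at positions 1 (C/G), 2 (C/A), 7 (T/C), 9 (G/C), 10 (T/G), 13 (T/A), 15 (G/T), 20 (C/T), 21 (G/C), 22 (G/T), 25 (C/T), 27 (T/C), 32 (C/G), 36 (G/C), 37 (G/T).
p = 15/38 = 0.394737.
d = −0.75 · ln(1 − (4/3)·0.394737) = −0.75 · ln(0.473684) = −0.75 · (-0.747215) = 0.5604.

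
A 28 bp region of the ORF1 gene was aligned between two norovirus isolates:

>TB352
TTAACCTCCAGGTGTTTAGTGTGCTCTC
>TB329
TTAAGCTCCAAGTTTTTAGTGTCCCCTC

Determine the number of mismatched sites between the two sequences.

The sequences differ at positions 5 (C/G), 11 (G/A), 14 (G/T), 23 (G/C), 25 (T/C).
That gives 5 mismatches out of 28 aligned sites, so the Hamming distance is 5.

5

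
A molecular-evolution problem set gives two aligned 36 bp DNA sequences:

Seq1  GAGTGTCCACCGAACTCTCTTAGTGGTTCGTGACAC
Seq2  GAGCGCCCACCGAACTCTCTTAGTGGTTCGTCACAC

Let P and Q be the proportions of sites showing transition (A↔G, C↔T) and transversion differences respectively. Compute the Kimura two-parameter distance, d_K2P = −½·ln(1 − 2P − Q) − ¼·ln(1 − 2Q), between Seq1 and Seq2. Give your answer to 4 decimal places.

The sequences differ at positions 4 (T/C, transition), 6 (T/C, transition), 32 (G/C, transversion).
Of the 3 differences, 2 transitions and 1 transversion over 36 sites: P = 2/36 = 0.055556, Q = 1/36 = 0.027778.
d = −0.5·ln(0.861110) − 0.25·ln(0.944444) = −0.5·(-0.149533) − 0.25·(-0.057159) = 0.0891.

0.0891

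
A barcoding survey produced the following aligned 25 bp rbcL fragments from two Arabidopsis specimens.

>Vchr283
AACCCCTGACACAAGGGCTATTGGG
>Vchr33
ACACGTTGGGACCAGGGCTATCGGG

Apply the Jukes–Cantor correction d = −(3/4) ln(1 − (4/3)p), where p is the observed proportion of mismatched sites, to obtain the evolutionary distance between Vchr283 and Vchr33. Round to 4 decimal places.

0.4172

The sequences differ at positions 2 (A/C), 3 (C/A), 5 (C/G), 6 (C/T), 9 (A/G), 10 (C/G), 13 (A/C), 22 (T/C).
p = 8/25 = 0.320000.
d = −0.75 · ln(1 − (4/3)·0.320000) = −0.75 · ln(0.573333) = −0.75 · (-0.556289) = 0.4172.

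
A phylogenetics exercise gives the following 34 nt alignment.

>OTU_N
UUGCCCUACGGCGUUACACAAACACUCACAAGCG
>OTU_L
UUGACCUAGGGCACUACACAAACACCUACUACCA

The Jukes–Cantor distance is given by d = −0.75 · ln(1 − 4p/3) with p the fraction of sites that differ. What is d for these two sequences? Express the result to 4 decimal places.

0.3265

Mismatches occur at site 4 (C→A), site 9 (C→G), site 13 (G→A), site 14 (U→C), site 26 (U→C), site 27 (C→U), site 30 (A→U), site 32 (G→C), site 34 (G→A).
p = 9/34 = 0.264706.
d = −0.75 · ln(1 − (4/3)·0.264706) = −0.75 · ln(0.647059) = −0.75 · (-0.435318) = 0.3265.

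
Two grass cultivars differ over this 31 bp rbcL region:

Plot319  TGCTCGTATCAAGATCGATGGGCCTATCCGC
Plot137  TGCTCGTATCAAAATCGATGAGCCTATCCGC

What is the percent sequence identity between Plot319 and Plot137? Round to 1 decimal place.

Mismatches occur at site 13 (G/A), site 21 (G/A).
29 of the 31 sites match, so the percent identity is 29/31 × 100 = 93.5%.

93.5%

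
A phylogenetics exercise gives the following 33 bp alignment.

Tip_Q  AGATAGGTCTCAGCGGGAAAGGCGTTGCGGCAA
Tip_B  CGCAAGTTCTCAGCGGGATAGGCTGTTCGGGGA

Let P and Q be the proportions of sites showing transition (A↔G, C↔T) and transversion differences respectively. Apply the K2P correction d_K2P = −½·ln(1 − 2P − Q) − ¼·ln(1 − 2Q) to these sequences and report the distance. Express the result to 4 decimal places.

0.3998

Differing sites — 1:A/C (Tv); 3:A/C (Tv); 4:T/A (Tv); 7:G/T (Tv); 19:A/T (Tv); 24:G/T (Tv); 25:T/G (Tv); 27:G/T (Tv); 31:C/G (Tv); 32:A/G (Ti).
Of the 10 differences, 1 transition and 9 transversions over 33 sites: P = 1/33 = 0.030303, Q = 9/33 = 0.272727.
d = −0.5·ln(0.666667) − 0.25·ln(0.454546) = −0.5·(-0.405465) − 0.25·(-0.788456) = 0.3998.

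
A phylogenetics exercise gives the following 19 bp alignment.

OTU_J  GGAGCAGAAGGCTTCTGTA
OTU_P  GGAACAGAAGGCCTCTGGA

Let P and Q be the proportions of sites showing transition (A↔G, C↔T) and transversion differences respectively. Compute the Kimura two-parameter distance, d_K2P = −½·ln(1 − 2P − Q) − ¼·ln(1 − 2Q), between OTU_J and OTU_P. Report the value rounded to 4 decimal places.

The sequences differ at positions 4 (G/A, transition), 13 (T/C, transition), 18 (T/G, transversion).
Of the 3 differences, 2 transitions and 1 transversion over 19 sites: P = 2/19 = 0.105263, Q = 1/19 = 0.052632.
d = −0.5·ln(0.736842) − 0.25·ln(0.894736) = −0.5·(-0.305382) − 0.25·(-0.111227) = 0.1805.

0.1805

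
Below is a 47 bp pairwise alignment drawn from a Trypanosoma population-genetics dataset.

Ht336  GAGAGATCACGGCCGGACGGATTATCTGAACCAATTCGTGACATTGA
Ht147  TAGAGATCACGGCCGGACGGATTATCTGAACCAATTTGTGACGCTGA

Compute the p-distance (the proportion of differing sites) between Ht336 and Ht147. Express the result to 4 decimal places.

0.0851

Mismatches occur at site 1 (G/T), site 37 (C/T), site 43 (A/G), site 44 (T/C).
There are 4 differences over 47 sites, so p = 4/47 = 0.0851.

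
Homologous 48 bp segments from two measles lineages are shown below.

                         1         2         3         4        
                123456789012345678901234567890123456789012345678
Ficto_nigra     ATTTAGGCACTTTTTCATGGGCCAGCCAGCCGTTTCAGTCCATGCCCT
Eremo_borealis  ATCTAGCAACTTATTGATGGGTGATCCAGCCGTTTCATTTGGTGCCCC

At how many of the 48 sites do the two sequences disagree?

13

Differing sites — 3:T/C; 7:G/C; 8:C/A; 13:T/A; 16:C/G; 22:C/T; 23:C/G; 25:G/T; 38:G/T; 40:C/T; 41:C/G; 42:A/G; 48:T/C.
That gives 13 mismatches out of 48 aligned sites, so the Hamming distance is 13.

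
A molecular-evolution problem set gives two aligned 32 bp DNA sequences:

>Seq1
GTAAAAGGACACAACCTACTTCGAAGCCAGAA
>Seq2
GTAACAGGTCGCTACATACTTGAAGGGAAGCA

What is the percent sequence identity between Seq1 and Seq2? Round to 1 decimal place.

Differing sites — 5:A/C; 9:A/T; 11:A/G; 13:A/T; 16:C/A; 22:C/G; 23:G/A; 25:A/G; 27:C/G; 28:C/A; 31:A/C.
21 of the 32 sites match, so the percent identity is 21/32 × 100 = 65.6%.

65.6%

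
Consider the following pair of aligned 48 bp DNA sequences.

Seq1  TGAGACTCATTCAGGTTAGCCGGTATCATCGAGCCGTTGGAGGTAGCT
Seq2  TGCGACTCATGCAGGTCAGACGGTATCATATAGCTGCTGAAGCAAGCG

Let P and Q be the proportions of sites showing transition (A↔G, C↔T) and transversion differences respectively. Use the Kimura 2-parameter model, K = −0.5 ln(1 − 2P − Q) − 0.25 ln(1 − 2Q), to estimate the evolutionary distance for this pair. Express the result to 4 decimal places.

0.3041

Differing sites — 3:A/C (Tv); 11:T/G (Tv); 17:T/C (Ti); 20:C/A (Tv); 30:C/A (Tv); 31:G/T (Tv); 35:C/T (Ti); 37:T/C (Ti); 40:G/A (Ti); 43:G/C (Tv); 44:T/A (Tv); 48:T/G (Tv).
Of the 12 differences, 4 transitions and 8 transversions over 48 sites: P = 4/48 = 0.083333, Q = 8/48 = 0.166667.
d = −0.5·ln(0.666667) − 0.25·ln(0.666666) = −0.5·(-0.405465) − 0.25·(-0.405466) = 0.3041.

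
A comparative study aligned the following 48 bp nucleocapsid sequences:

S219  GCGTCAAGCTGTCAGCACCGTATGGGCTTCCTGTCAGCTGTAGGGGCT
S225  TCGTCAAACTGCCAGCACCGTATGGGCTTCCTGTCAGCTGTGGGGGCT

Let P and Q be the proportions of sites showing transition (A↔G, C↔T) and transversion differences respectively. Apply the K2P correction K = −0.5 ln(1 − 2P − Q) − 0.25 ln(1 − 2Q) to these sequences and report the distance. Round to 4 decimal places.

Differing sites — 1:G/T (Tv); 8:G/A (Ti); 12:T/C (Ti); 42:A/G (Ti).
Of the 4 differences, 3 transitions and 1 transversion over 48 sites: P = 3/48 = 0.062500, Q = 1/48 = 0.020833.
d = −0.5·ln(0.854167) − 0.25·ln(0.958334) = −0.5·(-0.157629) − 0.25·(-0.042559) = 0.0895.

0.0895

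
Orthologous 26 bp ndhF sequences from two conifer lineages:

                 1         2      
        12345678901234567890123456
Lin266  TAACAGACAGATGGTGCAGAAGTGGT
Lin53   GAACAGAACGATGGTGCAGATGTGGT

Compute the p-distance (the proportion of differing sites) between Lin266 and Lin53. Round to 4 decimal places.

0.1538

The sequences differ at positions 1 (T/G), 8 (C/A), 9 (A/C), 21 (A/T).
There are 4 differences over 26 sites, so p = 4/26 = 0.1538.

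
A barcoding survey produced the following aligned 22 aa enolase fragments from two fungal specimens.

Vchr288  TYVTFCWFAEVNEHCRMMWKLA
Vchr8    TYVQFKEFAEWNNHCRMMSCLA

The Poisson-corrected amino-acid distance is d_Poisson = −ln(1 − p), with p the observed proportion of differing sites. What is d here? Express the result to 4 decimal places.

0.3830

The sequences differ at positions 4 (T/Q), 6 (C/K), 7 (W/E), 11 (V/W), 13 (E/N), 19 (W/S), 20 (K/C).
p = 7/22 = 0.318182.
d = −ln(1 − 0.318182) = −ln(0.681818) = 0.3830.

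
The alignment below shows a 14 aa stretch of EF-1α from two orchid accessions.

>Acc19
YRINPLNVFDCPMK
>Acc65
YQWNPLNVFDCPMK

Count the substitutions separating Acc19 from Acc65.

2

Differing sites — 2:R/Q; 3:I/W.
That gives 2 mismatches out of 14 aligned sites, so the Hamming distance is 2.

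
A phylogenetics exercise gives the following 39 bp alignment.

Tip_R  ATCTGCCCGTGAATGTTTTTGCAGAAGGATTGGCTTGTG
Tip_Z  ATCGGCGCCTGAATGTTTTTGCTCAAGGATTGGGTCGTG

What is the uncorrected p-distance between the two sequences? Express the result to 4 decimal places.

0.1795

The sequences differ at positions 4 (T/G), 7 (C/G), 9 (G/C), 23 (A/T), 24 (G/C), 34 (C/G), 36 (T/C).
There are 7 differences over 39 sites, so p = 7/39 = 0.1795.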